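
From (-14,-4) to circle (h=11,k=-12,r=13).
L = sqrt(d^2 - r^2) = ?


d = sqrt((-14-11)^2 + (-4+ 12)^2) = sqrt(625+64) = 26.2488
L = sqrt(689.0000 - 169) = sqrt(520.0000) = 22.8035

22.8035


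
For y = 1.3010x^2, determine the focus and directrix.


a = 1.3010
1/(4a) = 0.1922
Focus = (0, 0.1922)
Directrix: y = -0.1922

Focus = (0, 0.1922), Directrix: y = -0.1922


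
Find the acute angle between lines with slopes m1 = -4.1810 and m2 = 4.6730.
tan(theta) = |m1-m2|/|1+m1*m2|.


m1-m2 = -8.854
1+m1*m2 = -18.537813
tan(theta) = |-8.854/(-18.537813)| = 0.477618
theta = arctan(|-8.854/(-18.537813)|) = 25.5300 degrees (acute angle)

25.5300 degrees


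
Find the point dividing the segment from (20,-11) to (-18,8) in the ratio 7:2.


Px = (7*(-18) + 2*20)/9 = -86/9 = -9.5556
Py = (7*8 + 2*(-11))/9 = 34/9 = 3.7778

P = (-9.5556, 3.7778)


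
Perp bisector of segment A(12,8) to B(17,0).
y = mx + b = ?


Midpoint = (14.5, 4)
Slope of AB = dy/dx = -8/5 = -1.6000
Perp slope = -dx/dy = 5/8 = 0.6250
b = My - (perp slope)*Mx = 4 + (5*14.5)/(-8) = 4 - 9.0625 = -5.0625

y = 0.6250x - 5.0625


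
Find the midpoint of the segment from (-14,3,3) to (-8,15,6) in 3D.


Mx = (-14- 8)/2 = -11.0000
My = (3+15)/2 = 9.0000
Mz = (3+6)/2 = 4.5000

M = (-11.0000, 9.0000, 4.5000)


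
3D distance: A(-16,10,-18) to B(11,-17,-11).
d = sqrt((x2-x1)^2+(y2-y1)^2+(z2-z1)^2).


dx=27, dy=-27, dz=7
d = sqrt(729+729+49) = sqrt(1507) = 38.8201

38.8201


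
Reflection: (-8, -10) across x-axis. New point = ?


Reflection rule for x-axis: (x, -y)
(-8, -10) -> (-8, 10)

(-8, 10)


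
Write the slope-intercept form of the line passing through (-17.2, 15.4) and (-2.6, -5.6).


m = (-21.0)/(14.6) = -1.4384
b = y1 - m*x1 = 15.4 - (-21.0*(-17.2))/(14.6) = 15.4 - 24.7397 = -9.3397

y = -1.4384x - 9.3397


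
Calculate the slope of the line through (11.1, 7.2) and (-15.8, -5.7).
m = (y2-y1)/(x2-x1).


dy = -5.7 - 7.2 = -12.9
dx = -15.8 - 11.1 = -26.9
m = -12.9/(-26.9) = 0.4796

m = 0.4796


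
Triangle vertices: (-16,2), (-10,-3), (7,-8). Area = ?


-16*(-3+ 8) = -80
-10*(-8-2) = 100
7*(2+ 3) = 35
sum = 55
Area = |55|/2 = 27.5000

27.5000 sq units


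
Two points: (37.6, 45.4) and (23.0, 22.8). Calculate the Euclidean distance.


dx = 23.0 - 37.6 = -14.6
dy = 22.8 - 45.4 = -22.6
d = sqrt(213.16 + 510.76) = sqrt(723.92) = 26.9058

26.9058


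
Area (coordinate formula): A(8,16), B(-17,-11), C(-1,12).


8*(-11-12) = -184
-17*(12-16) = 68
-1*(16+ 11) = -27
sum = -143
Area = |-143|/2 = 71.5000

71.5000 sq units


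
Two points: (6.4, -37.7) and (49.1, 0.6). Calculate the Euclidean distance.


dx = 49.1 - 6.4 = 42.7
dy = 0.6 + 37.7 = 38.3
d = sqrt(1823.29 + 1466.89) = sqrt(3290.18) = 57.3601

57.3601


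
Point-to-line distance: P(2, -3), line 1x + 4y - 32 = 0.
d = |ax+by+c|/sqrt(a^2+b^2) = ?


|1*2 + 4*(-3) - 32| = |-42| = 42
sqrt(1 + 16) = sqrt(17) = 4.1231
d = 42/sqrt(17) = 10.1865

10.1865


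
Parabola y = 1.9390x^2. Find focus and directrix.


a = 1.9390
1/(4a) = 0.1289
Focus = (0, 0.1289)
Directrix: y = -0.1289

Focus = (0, 0.1289), Directrix: y = -0.1289


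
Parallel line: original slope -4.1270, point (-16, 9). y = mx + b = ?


Parallel lines have equal slopes.
m2 = -4.1270
b2 = 9 + 4.1270*(-16) = -57.0320

y = -4.1270x - 57.0320


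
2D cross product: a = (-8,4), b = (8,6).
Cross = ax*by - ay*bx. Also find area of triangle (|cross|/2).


cross = -8*6 - 4*8 = -48 - 32 = -80
Triangle area = |-80|/2 = 80/2 = 40.0000

cross = -80, triangle area = 40.0000


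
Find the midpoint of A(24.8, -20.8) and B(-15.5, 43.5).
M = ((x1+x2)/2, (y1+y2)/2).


Mx = (24.8 - 15.5)/2 = 9.3/2 = 4.6500
My = (-20.8 + 43.5)/2 = 22.7/2 = 11.3500

(4.6500, 11.3500)


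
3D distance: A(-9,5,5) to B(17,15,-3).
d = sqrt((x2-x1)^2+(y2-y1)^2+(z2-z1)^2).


dx=26, dy=10, dz=-8
d = sqrt(676+100+64) = sqrt(840) = 28.9828

28.9828


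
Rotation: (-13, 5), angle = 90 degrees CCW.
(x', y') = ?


cos(90) = 0, sin(90) = 1
x' = -13*0 - 5*1 = -5
y' = -13*1 + 5*0 = -13

(-5, -13)


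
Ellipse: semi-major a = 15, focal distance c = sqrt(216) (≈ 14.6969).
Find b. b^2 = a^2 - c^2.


b^2 = 15^2 - (sqrt(216))^2 = 225 - 216 = 9
b = sqrt(9) = 3

b = 3


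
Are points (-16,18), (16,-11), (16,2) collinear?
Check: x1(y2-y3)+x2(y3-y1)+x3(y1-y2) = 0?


-16*(-11-2) + 16*(2-18) + 16*(18+ 11)
= 208 - 256 + 464 = 416

No, not collinear (determinant = 416)


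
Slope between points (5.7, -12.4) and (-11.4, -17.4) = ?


dy = -17.4 + 12.4 = -5
dx = -11.4 - 5.7 = -17.1
m = -5/(-17.1) = 0.2924

m = 0.2924


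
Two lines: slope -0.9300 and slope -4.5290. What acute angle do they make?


m1-m2 = 3.599
1+m1*m2 = 5.21197
tan(theta) = |3.599/5.21197| = 0.690526
theta = arctan(|3.599/5.21197|) = 34.6261 degrees (acute angle)

34.6261 degrees


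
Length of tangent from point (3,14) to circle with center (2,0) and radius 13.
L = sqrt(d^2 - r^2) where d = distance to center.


d = sqrt((3-2)^2 + (14-0)^2) = sqrt(1+196) = 14.0357
L = sqrt(197.0000 - 169) = sqrt(28.0000) = 5.2915

5.2915


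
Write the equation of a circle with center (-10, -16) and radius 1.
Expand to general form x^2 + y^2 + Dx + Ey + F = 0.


(x+ 10)^2 + (y+ 16)^2 = 1^2
D = -2h = 20, E = -2k = 32
F = h^2+k^2-r^2 = 100+256-1 = 355

x^2 + y^2 + 20x + 32y + 355 = 0


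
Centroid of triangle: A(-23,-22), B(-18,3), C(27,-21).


Gx = (-23- 18+27)/3 = -14/3 = -4.6667
Gy = (-22+3- 21)/3 = -40/3 = -13.3333

G = (-4.6667, -13.3333)


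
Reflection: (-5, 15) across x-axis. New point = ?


Reflection rule for x-axis: (x, -y)
(-5, 15) -> (-5, -15)

(-5, -15)


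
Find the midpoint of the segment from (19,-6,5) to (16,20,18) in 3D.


Mx = (19+16)/2 = 17.5000
My = (-6+20)/2 = 7.0000
Mz = (5+18)/2 = 11.5000

M = (17.5000, 7.0000, 11.5000)


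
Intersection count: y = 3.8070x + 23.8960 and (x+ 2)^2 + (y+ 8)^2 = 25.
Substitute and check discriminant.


Substitute y = 3.8070x + 23.8960: (x+ 2)^2 + (3.8070x+23.8960+ 8)^2 = 25
Expand to Ax^2 + Bx + C = 0, where b-k = 31.896
A = 1+m^2 = 15.493249
B = 2(m(b-k) - h) = 2(3.8070*31.896 + 2) = 246.856144
C = h^2 + (b-k)^2 - r^2 = 4 + 1017.354816 - 25 = 996.354816
disc = B^2-4AC = 60937.9558 - 61747.0930 = -809.1372
disc < 0

0 intersection points


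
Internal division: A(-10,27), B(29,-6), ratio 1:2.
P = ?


Px = (1*29 + 2*(-10))/3 = 9/3 = 3.0000
Py = (1*(-6) + 2*27)/3 = 48/3 = 16.0000

P = (3.0000, 16.0000)


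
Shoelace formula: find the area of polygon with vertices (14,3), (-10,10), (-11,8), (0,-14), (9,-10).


sum(xi*y_{i+1}) = 14*10 - 10*8 - 11*(-14) + 0*(-10) + 9*3 = 241
sum(yi*x_{i+1}) = 3*(-10) + 10*(-11) + 8*0 - 14*9 - 10*14 = -406
Area = |241 + 406|/2 = 647/2 = 323.5000

323.5000 sq units


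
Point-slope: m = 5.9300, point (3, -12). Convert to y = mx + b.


y + 12 = 5.9300(x - 3)
y = 5.9300x - 12 - 5.9300*3
y = 5.9300x - 29.7900

y = 5.9300x - 29.7900


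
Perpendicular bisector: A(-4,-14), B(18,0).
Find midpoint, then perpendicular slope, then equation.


Midpoint = (7, -7)
Slope of AB = dy/dx = 14/22 = 0.6364
Perp slope = -dx/dy = -22/14 = -1.5714
b = My - (perp slope)*Mx = -7 + (22*7)/14 = -7 + 11.0000 = 4.0000

y = -1.5714x + 4.0000


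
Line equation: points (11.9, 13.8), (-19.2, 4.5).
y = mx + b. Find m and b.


m = (-9.3)/(-31.1) = 0.2990
b = y1 - m*x1 = 13.8 - (-9.3*11.9)/(-31.1) = 13.8 - 3.5585 = 10.2415

y = 0.2990x + 10.2415


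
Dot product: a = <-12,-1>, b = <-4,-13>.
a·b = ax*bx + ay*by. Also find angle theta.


a·b = -12*(-4) - 1*(-13) = 48 + 13 = 61
|a| = sqrt(144+1) = 12.0416
|b| = sqrt(16+169) = 13.6015
cos(theta) = 61/(sqrt(145)*sqrt(185)) = 61/sqrt(26825) = 0.372443
theta = arccos(61/sqrt(26825)) = 68.1336 degrees

a·b = 61, theta = 68.1336 deg


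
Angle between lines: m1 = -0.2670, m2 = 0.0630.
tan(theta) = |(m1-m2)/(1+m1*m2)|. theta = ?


m1-m2 = -0.33
1+m1*m2 = 0.983179
tan(theta) = |-0.33/0.983179| = 0.335646
theta = arctan(|-0.33/0.983179|) = 18.5541 degrees (acute angle)

18.5541 degrees


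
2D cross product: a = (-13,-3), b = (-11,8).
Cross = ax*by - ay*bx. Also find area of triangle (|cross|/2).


cross = -13*8 + 3*(-11) = -104 - 33 = -137
Triangle area = |-137|/2 = 137/2 = 68.5000

cross = -137, triangle area = 68.5000


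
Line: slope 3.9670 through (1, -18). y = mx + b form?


y + 18 = 3.9670(x - 1)
y = 3.9670x - 18 - 3.9670*1
y = 3.9670x - 21.9670

y = 3.9670x - 21.9670


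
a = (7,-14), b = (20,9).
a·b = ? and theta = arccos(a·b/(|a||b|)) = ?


a·b = 7*20 - 14*9 = 140 - 126 = 14
|a| = sqrt(49+196) = 15.6525
|b| = sqrt(400+81) = 21.9317
cos(theta) = 14/(sqrt(245)*sqrt(481)) = 14/sqrt(117845) = 0.040782
theta = arccos(14/sqrt(117845)) = 87.6627 degrees

a·b = 14, theta = 87.6627 deg


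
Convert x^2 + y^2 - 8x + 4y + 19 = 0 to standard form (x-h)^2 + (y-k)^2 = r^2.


h = -D/2 = 8/2 = 4
k = -E/2 = -4/2 = -2
r^2 = h^2 + k^2 - F = 16 + 4 - 19 = 1
r = 1

Center (4, -2), radius = 1


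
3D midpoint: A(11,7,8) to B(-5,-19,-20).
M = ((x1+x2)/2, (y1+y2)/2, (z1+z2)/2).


Mx = (11- 5)/2 = 3.0000
My = (7- 19)/2 = -6.0000
Mz = (8- 20)/2 = -6.0000

M = (3.0000, -6.0000, -6.0000)


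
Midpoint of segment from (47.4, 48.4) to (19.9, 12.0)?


Mx = (47.4 + 19.9)/2 = 67.3/2 = 33.6500
My = (48.4 + 12.0)/2 = 60.4/2 = 30.2000

(33.6500, 30.2000)


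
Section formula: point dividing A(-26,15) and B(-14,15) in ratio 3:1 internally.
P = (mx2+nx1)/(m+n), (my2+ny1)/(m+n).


Px = (3*(-14) + 1*(-26))/4 = -68/4 = -17.0000
Py = (3*15 + 1*15)/4 = 60/4 = 15.0000

P = (-17.0000, 15.0000)


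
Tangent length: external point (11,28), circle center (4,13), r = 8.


d = sqrt((11-4)^2 + (28-13)^2) = sqrt(49+225) = 16.5529
L = sqrt(274.0000 - 64) = sqrt(210.0000) = 14.4914

14.4914


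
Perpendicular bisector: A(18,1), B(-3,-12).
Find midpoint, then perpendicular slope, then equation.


Midpoint = (7.5, -5.5)
Slope of AB = dy/dx = -13/(-21) = 0.6190
Perp slope = -dx/dy = -21/13 = -1.6154
b = My - (perp slope)*Mx = -5.5 + (-21*7.5)/(-13) = -5.5 + 12.1154 = 6.6154

y = -1.6154x + 6.6154


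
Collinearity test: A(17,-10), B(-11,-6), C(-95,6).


17*(-6-6) - 11*(6+ 10) - 95*(-10+ 6)
= -204 - 176 + 380 = 0

Yes, collinear (determinant = 0)


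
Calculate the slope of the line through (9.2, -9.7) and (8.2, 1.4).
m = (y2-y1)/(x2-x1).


dy = 1.4 + 9.7 = 11.1
dx = 8.2 - 9.2 = -1.0
m = 11.1/(-1.0) = -11.1000

m = -11.1000


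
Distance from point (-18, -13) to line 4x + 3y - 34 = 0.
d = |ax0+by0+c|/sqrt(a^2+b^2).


|4*(-18) + 3*(-13) - 34| = |-145| = 145
sqrt(16 + 9) = sqrt(25) = 5.0000
d = 145/sqrt(25) = 29.0000

29.0000


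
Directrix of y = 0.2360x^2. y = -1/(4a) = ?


a = 0.2360
1/(4a) = 1.0593
directrix: y = -1.0593 = -1.0593

y = -1.0593


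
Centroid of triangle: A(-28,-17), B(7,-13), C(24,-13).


Gx = (-28+7+24)/3 = 3/3 = 1.0000
Gy = (-17- 13- 13)/3 = -43/3 = -14.3333

G = (1.0000, -14.3333)


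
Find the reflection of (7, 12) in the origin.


Reflection rule for origin: (-x, -y)
(7, 12) -> (-7, -12)

(-7, -12)


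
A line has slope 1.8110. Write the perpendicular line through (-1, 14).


Perpendicular slope = -1/m1 = -1/1.8110 = -0.5522
b2 = y0 - m2*x0 = 14 - 1/1.8110 = 14 - 0.5522 = 13.4478

y = -0.5522x + 13.4478


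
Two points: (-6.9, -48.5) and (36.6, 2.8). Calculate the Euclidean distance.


dx = 36.6 + 6.9 = 43.5
dy = 2.8 + 48.5 = 51.3
d = sqrt(1892.25 + 2631.69) = sqrt(4523.94) = 67.2602

67.2602


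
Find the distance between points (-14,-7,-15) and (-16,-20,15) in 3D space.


dx=-2, dy=-13, dz=30
d = sqrt(4+169+900) = sqrt(1073) = 32.7567

32.7567


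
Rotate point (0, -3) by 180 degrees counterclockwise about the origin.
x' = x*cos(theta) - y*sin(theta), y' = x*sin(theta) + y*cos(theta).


cos(180) = -1, sin(180) = 0
x' = 0*(-1) + 3*0 = 0
y' = 0*0 - 3*(-1) = 3

(0, 3)


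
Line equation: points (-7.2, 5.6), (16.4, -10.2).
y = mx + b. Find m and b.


m = (-15.8)/(23.6) = -0.6695
b = y1 - m*x1 = 5.6 - (-15.8*(-7.2))/(23.6) = 5.6 - 4.8203 = 0.7797

y = -0.6695x + 0.7797


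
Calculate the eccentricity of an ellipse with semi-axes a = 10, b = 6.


c = sqrt(100-36) = sqrt(64) = 8.0000
e = c/a = 8/10 = 0.8000

e = 0.8000


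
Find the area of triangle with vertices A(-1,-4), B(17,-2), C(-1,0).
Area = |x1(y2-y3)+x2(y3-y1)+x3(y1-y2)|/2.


-1*(-2-0) = 2
17*(0+ 4) = 68
-1*(-4+ 2) = 2
sum = 72
Area = |72|/2 = 36.0000

36.0000 sq units


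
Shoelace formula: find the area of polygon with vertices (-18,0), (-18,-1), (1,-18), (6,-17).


sum(xi*y_{i+1}) = -18*(-1) - 18*(-18) + 1*(-17) + 6*0 = 325
sum(yi*x_{i+1}) = 0*(-18) - 1*1 - 18*6 - 17*(-18) = 197
Area = |325 - 197|/2 = 128/2 = 64.0000

64.0000 sq units


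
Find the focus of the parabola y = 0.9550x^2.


a = 0.9550
4a = 3.8200
focus = (0, 1/3.8200) = (0, 0.2618)

Focus = (0, 0.2618)


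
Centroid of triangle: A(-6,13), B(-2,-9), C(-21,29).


Gx = (-6- 2- 21)/3 = -29/3 = -9.6667
Gy = (13- 9+29)/3 = 33/3 = 11.0000

G = (-9.6667, 11.0000)


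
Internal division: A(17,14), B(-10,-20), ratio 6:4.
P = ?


Px = (6*(-10) + 4*17)/10 = 8/10 = 0.8000
Py = (6*(-20) + 4*14)/10 = -64/10 = -6.4000

P = (0.8000, -6.4000)


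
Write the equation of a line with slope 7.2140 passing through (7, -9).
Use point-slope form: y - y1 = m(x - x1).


y + 9 = 7.2140(x - 7)
y = 7.2140x - 9 - 7.2140*7
y = 7.2140x - 59.4980

y = 7.2140x - 59.4980


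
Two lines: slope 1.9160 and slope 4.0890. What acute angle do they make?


m1-m2 = -2.173
1+m1*m2 = 8.834524
tan(theta) = |-2.173/8.834524| = 0.245967
theta = arctan(|-2.173/8.834524|) = 13.8185 degrees (acute angle)

13.8185 degrees


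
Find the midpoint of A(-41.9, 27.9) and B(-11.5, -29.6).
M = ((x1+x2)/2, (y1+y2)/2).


Mx = (-41.9 - 11.5)/2 = -53.4/2 = -26.7000
My = (27.9 - 29.6)/2 = -1.7/2 = -0.8500

(-26.7000, -0.8500)


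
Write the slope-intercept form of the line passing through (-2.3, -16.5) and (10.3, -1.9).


m = (14.6)/(12.6) = 1.1587
b = y1 - m*x1 = -16.5 - (14.6*(-2.3))/(12.6) = -16.5 + 2.6651 = -13.8349

y = 1.1587x - 13.8349


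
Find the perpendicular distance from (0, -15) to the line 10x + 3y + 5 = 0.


|10*0 + 3*(-15) + 5| = |-40| = 40
sqrt(100 + 9) = sqrt(109) = 10.4403
d = 40/sqrt(109) = 3.8313

3.8313


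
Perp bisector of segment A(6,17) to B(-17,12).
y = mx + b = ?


Midpoint = (-5.5, 14.5)
Slope of AB = dy/dx = -5/(-23) = 0.2174
Perp slope = -dx/dy = -23/5 = -4.6000
b = My - (perp slope)*Mx = 14.5 + (-23*(-5.5))/(-5) = 14.5 - 25.3000 = -10.8000

y = -4.6000x - 10.8000


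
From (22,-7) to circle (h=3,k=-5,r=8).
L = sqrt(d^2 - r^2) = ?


d = sqrt((22-3)^2 + (-7+ 5)^2) = sqrt(361+4) = 19.1050
L = sqrt(365.0000 - 64) = sqrt(301.0000) = 17.3494

17.3494


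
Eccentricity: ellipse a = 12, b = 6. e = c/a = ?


c = sqrt(144-36) = sqrt(108) = 10.3923
e = c/a = sqrt(108)/12 = 0.8660

e = 0.8660


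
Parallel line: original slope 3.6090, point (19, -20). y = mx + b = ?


Parallel lines have equal slopes.
m2 = 3.6090
b2 = -20 - 3.6090*19 = -88.5710

y = 3.6090x - 88.5710


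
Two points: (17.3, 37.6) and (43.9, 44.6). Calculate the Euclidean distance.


dx = 43.9 - 17.3 = 26.6
dy = 44.6 - 37.6 = 7.0
d = sqrt(707.56 + 49.0) = sqrt(756.56) = 27.5056

27.5056


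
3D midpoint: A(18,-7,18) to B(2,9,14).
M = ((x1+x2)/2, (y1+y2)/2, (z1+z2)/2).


Mx = (18+2)/2 = 10.0000
My = (-7+9)/2 = 1.0000
Mz = (18+14)/2 = 16.0000

M = (10.0000, 1.0000, 16.0000)


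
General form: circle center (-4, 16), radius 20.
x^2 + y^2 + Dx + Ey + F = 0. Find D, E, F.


(x+ 4)^2 + (y-16)^2 = 20^2
D = -2h = 8, E = -2k = -32
F = h^2+k^2-r^2 = 16+256-400 = -128

D = 8, E = -32, F = -128


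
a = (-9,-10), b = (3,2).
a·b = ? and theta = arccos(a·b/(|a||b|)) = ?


a·b = -9*3 - 10*2 = -27 - 20 = -47
|a| = sqrt(81+100) = 13.4536
|b| = sqrt(9+4) = 3.6056
cos(theta) = -47/(sqrt(181)*sqrt(13)) = -47/sqrt(2353) = -0.968918
theta = arccos(-47/sqrt(2353)) = 165.6773 degrees

a·b = -47, theta = 165.6773 deg


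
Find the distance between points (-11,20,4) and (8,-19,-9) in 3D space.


dx=19, dy=-39, dz=-13
d = sqrt(361+1521+169) = sqrt(2051) = 45.2880

45.2880


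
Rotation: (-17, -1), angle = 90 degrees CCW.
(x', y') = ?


cos(90) = 0, sin(90) = 1
x' = -17*0 + 1*1 = 1
y' = -17*1 - 1*0 = -17

(1, -17)


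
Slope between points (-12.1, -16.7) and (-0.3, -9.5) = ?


dy = -9.5 + 16.7 = 7.2
dx = -0.3 + 12.1 = 11.8
m = 7.2/11.8 = 0.6102

m = 0.6102


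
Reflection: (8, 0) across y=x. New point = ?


Reflection rule for y=x: (y, x)
(8, 0) -> (0, 8)

(0, 8)


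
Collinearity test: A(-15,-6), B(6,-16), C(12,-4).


-15*(-16+ 4) + 6*(-4+ 6) + 12*(-6+ 16)
= 180 + 12 + 120 = 312

No, not collinear (determinant = 312)


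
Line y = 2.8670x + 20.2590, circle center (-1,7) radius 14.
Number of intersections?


Substitute y = 2.8670x + 20.2590: (x+ 1)^2 + (2.8670x+20.2590-7)^2 = 196
Expand to Ax^2 + Bx + C = 0, where b-k = 13.259
A = 1+m^2 = 9.219689
B = 2(m(b-k) - h) = 2(2.8670*13.259 + 1) = 78.027106
C = h^2 + (b-k)^2 - r^2 = 1 + 175.801081 - 196 = -19.198919
disc = B^2-4AC = 6088.2293 + 708.0322 = 6796.2615
disc > 0

2 intersection points


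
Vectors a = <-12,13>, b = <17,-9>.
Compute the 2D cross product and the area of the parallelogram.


cross = -12*(-9) - 13*17 = 108 - 221 = -113
Parallelogram area = |-113| = 113

cross = -113, parallelogram area = 113


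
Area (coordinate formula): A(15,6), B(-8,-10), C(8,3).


15*(-10-3) = -195
-8*(3-6) = 24
8*(6+ 10) = 128
sum = -43
Area = |-43|/2 = 21.5000

21.5000 sq units


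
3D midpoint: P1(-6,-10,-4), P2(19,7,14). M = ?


Mx = (-6+19)/2 = 6.5000
My = (-10+7)/2 = -1.5000
Mz = (-4+14)/2 = 5.0000

M = (6.5000, -1.5000, 5.0000)


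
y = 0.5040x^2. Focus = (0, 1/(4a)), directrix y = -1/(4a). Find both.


a = 0.5040
1/(4a) = 0.4960
Focus = (0, 0.4960)
Directrix: y = -0.4960

Focus = (0, 0.4960), Directrix: y = -0.4960


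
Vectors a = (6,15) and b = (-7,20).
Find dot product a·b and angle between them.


a·b = 6*(-7) + 15*20 = -42 + 300 = 258
|a| = sqrt(36+225) = 16.1555
|b| = sqrt(49+400) = 21.1896
cos(theta) = 258/(sqrt(261)*sqrt(449)) = 258/sqrt(117189) = 0.753661
theta = arccos(258/sqrt(117189)) = 41.0915 degrees

a·b = 258, theta = 41.0915 deg


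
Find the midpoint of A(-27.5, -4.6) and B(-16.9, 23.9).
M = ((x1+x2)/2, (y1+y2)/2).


Mx = (-27.5 - 16.9)/2 = -44.4/2 = -22.2000
My = (-4.6 + 23.9)/2 = 19.3/2 = 9.6500

(-22.2000, 9.6500)


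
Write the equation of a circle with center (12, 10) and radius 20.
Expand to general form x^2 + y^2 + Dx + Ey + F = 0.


(x-12)^2 + (y-10)^2 = 20^2
D = -2h = -24, E = -2k = -20
F = h^2+k^2-r^2 = 144+100-400 = -156

x^2 + y^2 - 24x - 20y - 156 = 0


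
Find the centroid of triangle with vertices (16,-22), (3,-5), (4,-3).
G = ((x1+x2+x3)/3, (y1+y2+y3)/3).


Gx = (16+3+4)/3 = 23/3 = 7.6667
Gy = (-22- 5- 3)/3 = -30/3 = -10.0000

G = (7.6667, -10.0000)


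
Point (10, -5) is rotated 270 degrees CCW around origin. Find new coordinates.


cos(270) = 0, sin(270) = -1
x' = 10*0 + 5*(-1) = -5
y' = 10*(-1) - 5*0 = -10

(-5, -10)


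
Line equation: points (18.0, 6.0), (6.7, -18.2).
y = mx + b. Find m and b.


m = (-24.2)/(-11.3) = 2.1416
b = y1 - m*x1 = 6.0 - (-24.2*18.0)/(-11.3) = 6.0 - 38.5487 = -32.5487

y = 2.1416x - 32.5487


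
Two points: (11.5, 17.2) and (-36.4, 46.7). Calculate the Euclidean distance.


dx = -36.4 - 11.5 = -47.9
dy = 46.7 - 17.2 = 29.5
d = sqrt(2294.41 + 870.25) = sqrt(3164.66) = 56.2553

56.2553


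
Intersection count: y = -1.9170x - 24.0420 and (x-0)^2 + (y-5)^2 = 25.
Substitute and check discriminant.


Substitute y = -1.9170x - 24.0420: (x-0)^2 + (-1.9170x- 24.0420-5)^2 = 25
Expand to Ax^2 + Bx + C = 0, where b-k = -29.042
A = 1+m^2 = 4.674889
B = 2(m(b-k) - h) = 2(-1.9170*(-29.042) - 0) = 111.347028
C = h^2 + (b-k)^2 - r^2 = 0 + 843.437764 - 25 = 818.437764
disc = B^2-4AC = 12398.1606 - 15304.4228 = -2906.2622
disc < 0

0 intersection points


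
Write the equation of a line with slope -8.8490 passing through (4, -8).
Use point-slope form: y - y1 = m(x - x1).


y + 8 = -8.8490(x - 4)
y = -8.8490x - 8 + 8.8490*4
y = -8.8490x + 27.3960

y = -8.8490x + 27.3960


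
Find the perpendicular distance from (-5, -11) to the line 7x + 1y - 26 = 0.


|7*(-5) + 1*(-11) - 26| = |-72| = 72
sqrt(49 + 1) = sqrt(50) = 7.0711
d = 72/sqrt(50) = 10.1823

10.1823


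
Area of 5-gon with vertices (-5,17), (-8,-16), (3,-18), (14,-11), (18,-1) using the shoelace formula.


sum(xi*y_{i+1}) = -5*(-16) - 8*(-18) + 3*(-11) + 14*(-1) + 18*17 = 483
sum(yi*x_{i+1}) = 17*(-8) - 16*3 - 18*14 - 11*18 - 1*(-5) = -629
Area = |483 + 629|/2 = 1112/2 = 556.0000

556.0000 sq units


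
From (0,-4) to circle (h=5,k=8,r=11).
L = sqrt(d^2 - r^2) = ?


d = sqrt((0-5)^2 + (-4-8)^2) = sqrt(25+144) = 13.0000
L = sqrt(169.0000 - 121) = sqrt(48.0000) = 6.9282

6.9282


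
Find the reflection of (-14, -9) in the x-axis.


Reflection rule for x-axis: (x, -y)
(-14, -9) -> (-14, 9)

(-14, 9)


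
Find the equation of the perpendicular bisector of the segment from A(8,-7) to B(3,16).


Midpoint = (5.5, 4.5)
Slope of AB = dy/dx = 23/(-5) = -4.6000
Perp slope = -dx/dy = 5/23 = 0.2174
b = My - (perp slope)*Mx = 4.5 + (-5*5.5)/23 = 4.5 - 1.1957 = 3.3043

y = 0.2174x + 3.3043


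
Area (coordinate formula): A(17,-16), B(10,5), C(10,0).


17*(5-0) = 85
10*(0+ 16) = 160
10*(-16-5) = -210
sum = 35
Area = |35|/2 = 17.5000

17.5000 sq units


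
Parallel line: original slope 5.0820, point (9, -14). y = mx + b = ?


Parallel lines have equal slopes.
m2 = 5.0820
b2 = -14 - 5.0820*9 = -59.7380

y = 5.0820x - 59.7380


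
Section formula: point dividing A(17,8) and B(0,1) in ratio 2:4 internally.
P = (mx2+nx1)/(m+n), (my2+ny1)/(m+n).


Px = (2*0 + 4*17)/6 = 68/6 = 11.3333
Py = (2*1 + 4*8)/6 = 34/6 = 5.6667

P = (11.3333, 5.6667)


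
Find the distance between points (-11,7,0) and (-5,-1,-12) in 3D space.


dx=6, dy=-8, dz=-12
d = sqrt(36+64+144) = sqrt(244) = 15.6205

15.6205


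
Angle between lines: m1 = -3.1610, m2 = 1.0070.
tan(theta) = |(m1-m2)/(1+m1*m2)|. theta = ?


m1-m2 = -4.168
1+m1*m2 = -2.183127
tan(theta) = |-4.168/(-2.183127)| = 1.909188
theta = arctan(|-4.168/(-2.183127)|) = 62.3552 degrees (acute angle)

62.3552 degrees


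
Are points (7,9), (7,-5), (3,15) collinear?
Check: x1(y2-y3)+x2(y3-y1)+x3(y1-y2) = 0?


7*(-5-15) + 7*(15-9) + 3*(9+ 5)
= -140 + 42 + 42 = -56

No, not collinear (determinant = -56)


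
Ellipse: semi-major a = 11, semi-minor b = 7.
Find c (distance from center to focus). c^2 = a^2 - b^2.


c^2 = 11^2 - 7^2 = 121 - 49 = 72
c = sqrt(72) = 8.4853

c = 8.4853


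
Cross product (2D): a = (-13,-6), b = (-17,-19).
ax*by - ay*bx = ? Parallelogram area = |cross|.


cross = -13*(-19) + 6*(-17) = 247 - 102 = 145
Parallelogram area = |145| = 145

cross = 145, parallelogram area = 145


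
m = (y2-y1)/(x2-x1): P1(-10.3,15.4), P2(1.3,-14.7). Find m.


dy = -14.7 - 15.4 = -30.1
dx = 1.3 + 10.3 = 11.6
m = -30.1/11.6 = -2.5948

m = -2.5948


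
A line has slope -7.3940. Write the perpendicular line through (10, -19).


Perpendicular slope = -1/m1 = -1/(-7.3940) = 0.1352
b2 = y0 - m2*x0 = -19 + 10/(-7.3940) = -19 - 1.3524 = -20.3524

y = 0.1352x - 20.3524


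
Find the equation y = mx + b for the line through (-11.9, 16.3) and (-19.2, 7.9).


m = (-8.4)/(-7.3) = 1.1507
b = y1 - m*x1 = 16.3 - (-8.4*(-11.9))/(-7.3) = 16.3 + 13.6932 = 29.9932

y = 1.1507x + 29.9932


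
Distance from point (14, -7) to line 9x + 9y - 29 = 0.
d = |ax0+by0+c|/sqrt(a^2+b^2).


|9*14 + 9*(-7) - 29| = |34| = 34
sqrt(81 + 81) = sqrt(162) = 12.7279
d = 34/sqrt(162) = 2.6713

2.6713


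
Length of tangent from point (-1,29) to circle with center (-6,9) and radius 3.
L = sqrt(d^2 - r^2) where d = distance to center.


d = sqrt((-1+ 6)^2 + (29-9)^2) = sqrt(25+400) = 20.6155
L = sqrt(425.0000 - 9) = sqrt(416.0000) = 20.3961

20.3961


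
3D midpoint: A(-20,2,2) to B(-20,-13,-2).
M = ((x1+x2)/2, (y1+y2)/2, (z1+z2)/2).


Mx = (-20- 20)/2 = -20.0000
My = (2- 13)/2 = -5.5000
Mz = (2- 2)/2 = 0

M = (-20.0000, -5.5000, 0)


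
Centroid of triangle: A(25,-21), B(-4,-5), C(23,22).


Gx = (25- 4+23)/3 = 44/3 = 14.6667
Gy = (-21- 5+22)/3 = -4/3 = -1.3333

G = (14.6667, -1.3333)


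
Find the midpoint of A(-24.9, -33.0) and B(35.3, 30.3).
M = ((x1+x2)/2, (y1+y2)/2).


Mx = (-24.9 + 35.3)/2 = 10.4/2 = 5.2000
My = (-33.0 + 30.3)/2 = -2.7/2 = -1.3500

(5.2000, -1.3500)


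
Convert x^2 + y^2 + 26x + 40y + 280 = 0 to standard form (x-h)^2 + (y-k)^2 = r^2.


h = -D/2 = -26/2 = -13
k = -E/2 = -40/2 = -20
r^2 = h^2 + k^2 - F = 169 + 400 - 280 = 289
r = 17

Center (-13, -20), radius = 17


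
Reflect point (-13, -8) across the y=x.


Reflection rule for y=x: (y, x)
(-13, -8) -> (-8, -13)

(-8, -13)


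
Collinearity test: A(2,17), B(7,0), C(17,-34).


2*(0+ 34) + 7*(-34-17) + 17*(17-0)
= 68 - 357 + 289 = 0

Yes, collinear (determinant = 0)


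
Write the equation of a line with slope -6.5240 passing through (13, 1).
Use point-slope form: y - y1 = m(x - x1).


y - 1 = -6.5240(x - 13)
y = -6.5240x + 1 + 6.5240*13
y = -6.5240x + 85.8120

y = -6.5240x + 85.8120


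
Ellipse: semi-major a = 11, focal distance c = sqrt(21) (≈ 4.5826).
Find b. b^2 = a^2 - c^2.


b^2 = 11^2 - (sqrt(21))^2 = 121 - 21 = 100
b = sqrt(100) = 10

b = 10


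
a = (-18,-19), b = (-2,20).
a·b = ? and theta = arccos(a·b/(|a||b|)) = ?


a·b = -18*(-2) - 19*20 = 36 - 380 = -344
|a| = sqrt(324+361) = 26.1725
|b| = sqrt(4+400) = 20.0998
cos(theta) = -344/(sqrt(685)*sqrt(404)) = -344/sqrt(276740) = -0.653917
theta = arccos(-344/sqrt(276740)) = 130.8376 degrees

a·b = -344, theta = 130.8376 deg


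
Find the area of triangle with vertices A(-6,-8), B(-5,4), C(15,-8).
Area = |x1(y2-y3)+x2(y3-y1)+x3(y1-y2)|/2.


-6*(4+ 8) = -72
-5*(-8+ 8) = 0
15*(-8-4) = -180
sum = -252
Area = |-252|/2 = 126.0000

126.0000 sq units


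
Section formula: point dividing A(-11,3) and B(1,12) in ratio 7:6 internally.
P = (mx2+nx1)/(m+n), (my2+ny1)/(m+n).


Px = (7*1 + 6*(-11))/13 = -59/13 = -4.5385
Py = (7*12 + 6*3)/13 = 102/13 = 7.8462

P = (-4.5385, 7.8462)


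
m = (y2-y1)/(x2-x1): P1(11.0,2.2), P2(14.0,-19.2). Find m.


dy = -19.2 - 2.2 = -21.4
dx = 14.0 - 11.0 = 3.0
m = -21.4/3.0 = -7.1333

m = -7.1333


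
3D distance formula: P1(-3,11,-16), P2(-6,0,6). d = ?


dx=-3, dy=-11, dz=22
d = sqrt(9+121+484) = sqrt(614) = 24.7790

24.7790


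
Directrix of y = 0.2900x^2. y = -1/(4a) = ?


a = 0.2900
1/(4a) = 0.8621
directrix: y = -0.8621 = -0.8621

y = -0.8621


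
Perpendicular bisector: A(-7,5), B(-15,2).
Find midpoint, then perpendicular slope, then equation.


Midpoint = (-11, 3.5)
Slope of AB = dy/dx = -3/(-8) = 0.3750
Perp slope = -dx/dy = -8/3 = -2.6667
b = My - (perp slope)*Mx = 3.5 + (-8*(-11))/(-3) = 3.5 - 29.3333 = -25.8333

y = -2.6667x - 25.8333


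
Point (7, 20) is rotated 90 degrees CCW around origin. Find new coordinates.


cos(90) = 0, sin(90) = 1
x' = 7*0 - 20*1 = -20
y' = 7*1 + 20*0 = 7

(-20, 7)


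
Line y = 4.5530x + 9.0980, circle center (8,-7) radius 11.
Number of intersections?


Substitute y = 4.5530x + 9.0980: (x-8)^2 + (4.5530x+9.0980+ 7)^2 = 121
Expand to Ax^2 + Bx + C = 0, where b-k = 16.098
A = 1+m^2 = 21.729809
B = 2(m(b-k) - h) = 2(4.5530*16.098 - 8) = 130.588388
C = h^2 + (b-k)^2 - r^2 = 64 + 259.145604 - 121 = 202.145604
disc = B^2-4AC = 17053.3271 - 17570.3415 = -517.0144
disc < 0

0 intersection points


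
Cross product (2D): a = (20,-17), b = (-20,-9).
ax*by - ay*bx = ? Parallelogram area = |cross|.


cross = 20*(-9) + 17*(-20) = -180 - 340 = -520
Parallelogram area = |-520| = 520

cross = -520, parallelogram area = 520


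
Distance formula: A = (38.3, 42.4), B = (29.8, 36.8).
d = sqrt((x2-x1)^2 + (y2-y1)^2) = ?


dx = 29.8 - 38.3 = -8.5
dy = 36.8 - 42.4 = -5.6
d = sqrt(72.25 + 31.36) = sqrt(103.61) = 10.1789

10.1789


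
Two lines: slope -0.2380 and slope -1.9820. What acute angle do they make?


m1-m2 = 1.744
1+m1*m2 = 1.471716
tan(theta) = |1.744/1.471716| = 1.185011
theta = arctan(|1.744/1.471716|) = 49.8399 degrees (acute angle)

49.8399 degrees


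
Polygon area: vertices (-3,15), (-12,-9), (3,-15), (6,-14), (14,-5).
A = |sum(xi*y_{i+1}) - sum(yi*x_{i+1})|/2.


sum(xi*y_{i+1}) = -3*(-9) - 12*(-15) + 3*(-14) + 6*(-5) + 14*15 = 345
sum(yi*x_{i+1}) = 15*(-12) - 9*3 - 15*6 - 14*14 - 5*(-3) = -478
Area = |345 + 478|/2 = 823/2 = 411.5000

411.5000 sq units


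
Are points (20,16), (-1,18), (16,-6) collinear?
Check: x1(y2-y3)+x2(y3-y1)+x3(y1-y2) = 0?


20*(18+ 6) - 1*(-6-16) + 16*(16-18)
= 480 + 22 - 32 = 470

No, not collinear (determinant = 470)


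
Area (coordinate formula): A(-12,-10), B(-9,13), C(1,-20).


-12*(13+ 20) = -396
-9*(-20+ 10) = 90
1*(-10-13) = -23
sum = -329
Area = |-329|/2 = 164.5000

164.5000 sq units


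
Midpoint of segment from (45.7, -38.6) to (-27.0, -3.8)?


Mx = (45.7 - 27.0)/2 = 18.7/2 = 9.3500
My = (-38.6 - 3.8)/2 = -42.4/2 = -21.2000

(9.3500, -21.2000)


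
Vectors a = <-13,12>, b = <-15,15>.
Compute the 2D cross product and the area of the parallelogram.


cross = -13*15 - 12*(-15) = -195 + 180 = -15
Parallelogram area = |-15| = 15

cross = -15, parallelogram area = 15


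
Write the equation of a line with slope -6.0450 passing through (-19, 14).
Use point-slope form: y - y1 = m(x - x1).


y - 14 = -6.0450(x + 19)
y = -6.0450x + 14 + 6.0450*(-19)
y = -6.0450x - 100.8550

y = -6.0450x - 100.8550


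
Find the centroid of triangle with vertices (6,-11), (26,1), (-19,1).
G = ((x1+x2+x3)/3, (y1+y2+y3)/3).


Gx = (6+26- 19)/3 = 13/3 = 4.3333
Gy = (-11+1+1)/3 = -9/3 = -3.0000

G = (4.3333, -3.0000)


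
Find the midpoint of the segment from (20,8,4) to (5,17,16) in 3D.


Mx = (20+5)/2 = 12.5000
My = (8+17)/2 = 12.5000
Mz = (4+16)/2 = 10.0000

M = (12.5000, 12.5000, 10.0000)


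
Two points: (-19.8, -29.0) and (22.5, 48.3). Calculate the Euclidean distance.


dx = 22.5 + 19.8 = 42.3
dy = 48.3 + 29.0 = 77.3
d = sqrt(1789.29 + 5975.29) = sqrt(7764.58) = 88.1169

88.1169


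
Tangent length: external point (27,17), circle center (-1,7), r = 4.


d = sqrt((27+ 1)^2 + (17-7)^2) = sqrt(784+100) = 29.7321
L = sqrt(884.0000 - 16) = sqrt(868.0000) = 29.4618

29.4618


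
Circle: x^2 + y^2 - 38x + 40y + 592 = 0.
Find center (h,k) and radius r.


h = -D/2 = 38/2 = 19
k = -E/2 = -40/2 = -20
r^2 = h^2 + k^2 - F = 361 + 400 - 592 = 169
r = 13

Center (19, -20), radius = 13


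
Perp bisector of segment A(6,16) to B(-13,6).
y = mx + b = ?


Midpoint = (-3.5, 11)
Slope of AB = dy/dx = -10/(-19) = 0.5263
Perp slope = -dx/dy = -19/10 = -1.9000
b = My - (perp slope)*Mx = 11 + (-19*(-3.5))/(-10) = 11 - 6.6500 = 4.3500

y = -1.9000x + 4.3500


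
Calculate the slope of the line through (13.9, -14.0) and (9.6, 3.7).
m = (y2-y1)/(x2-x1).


dy = 3.7 + 14.0 = 17.7
dx = 9.6 - 13.9 = -4.3
m = 17.7/(-4.3) = -4.1163

m = -4.1163


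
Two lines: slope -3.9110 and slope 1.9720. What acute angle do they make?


m1-m2 = -5.883
1+m1*m2 = -6.712492
tan(theta) = |-5.883/(-6.712492)| = 0.876426
theta = arctan(|-5.883/(-6.712492)|) = 41.2322 degrees (acute angle)

41.2322 degrees


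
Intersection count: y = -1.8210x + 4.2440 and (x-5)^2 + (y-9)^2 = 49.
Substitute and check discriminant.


Substitute y = -1.8210x + 4.2440: (x-5)^2 + (-1.8210x+4.2440-9)^2 = 49
Expand to Ax^2 + Bx + C = 0, where b-k = -4.756
A = 1+m^2 = 4.316041
B = 2(m(b-k) - h) = 2(-1.8210*(-4.756) - 5) = 7.321352
C = h^2 + (b-k)^2 - r^2 = 25 + 22.619536 - 49 = -1.380464
disc = B^2-4AC = 53.6022 + 23.8326 = 77.4348
disc > 0

2 intersection points


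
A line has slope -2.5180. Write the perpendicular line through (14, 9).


Perpendicular slope = -1/m1 = -1/(-2.5180) = 0.3971
b2 = y0 - m2*x0 = 9 + 14/(-2.5180) = 9 - 5.5600 = 3.4400

y = 0.3971x + 3.4400


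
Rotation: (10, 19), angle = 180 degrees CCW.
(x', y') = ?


cos(180) = -1, sin(180) = 0
x' = 10*(-1) - 19*0 = -10
y' = 10*0 + 19*(-1) = -19

(-10, -19)


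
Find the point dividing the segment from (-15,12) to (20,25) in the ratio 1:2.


Px = (1*20 + 2*(-15))/3 = -10/3 = -3.3333
Py = (1*25 + 2*12)/3 = 49/3 = 16.3333

P = (-3.3333, 16.3333)


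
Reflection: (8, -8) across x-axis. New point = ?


Reflection rule for x-axis: (x, -y)
(8, -8) -> (8, 8)

(8, 8)


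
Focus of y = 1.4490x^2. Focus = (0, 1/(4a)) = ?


a = 1.4490
4a = 5.7960
focus = (0, 1/5.7960) = (0, 0.1725)

Focus = (0, 0.1725)


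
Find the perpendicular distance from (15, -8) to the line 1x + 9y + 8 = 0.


|1*15 + 9*(-8) + 8| = |-49| = 49
sqrt(1 + 81) = sqrt(82) = 9.0554
d = 49/sqrt(82) = 5.4111

5.4111


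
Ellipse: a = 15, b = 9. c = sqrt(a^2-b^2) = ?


c^2 = 15^2 - 9^2 = 225 - 81 = 144
c = sqrt(144) = 12.0000

c = 12.0000


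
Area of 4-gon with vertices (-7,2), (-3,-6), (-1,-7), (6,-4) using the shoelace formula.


sum(xi*y_{i+1}) = -7*(-6) - 3*(-7) - 1*(-4) + 6*2 = 79
sum(yi*x_{i+1}) = 2*(-3) - 6*(-1) - 7*6 - 4*(-7) = -14
Area = |79 + 14|/2 = 93/2 = 46.5000

46.5000 sq units


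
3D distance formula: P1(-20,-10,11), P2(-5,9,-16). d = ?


dx=15, dy=19, dz=-27
d = sqrt(225+361+729) = sqrt(1315) = 36.2629

36.2629


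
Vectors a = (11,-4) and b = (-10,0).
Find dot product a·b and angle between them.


a·b = 11*(-10) - 4*0 = -110 + 0 = -110
|a| = sqrt(121+16) = 11.7047
|b| = sqrt(100+0) = 10.0000
cos(theta) = -110/(sqrt(137)*sqrt(100)) = -110/sqrt(13700) = -0.939793
theta = arccos(-110/sqrt(13700)) = 160.0169 degrees

a·b = -110, theta = 160.0169 deg


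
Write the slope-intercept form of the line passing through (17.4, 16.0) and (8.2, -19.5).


m = (-35.5)/(-9.2) = 3.8587
b = y1 - m*x1 = 16.0 - (-35.5*17.4)/(-9.2) = 16.0 - 67.1413 = -51.1413

y = 3.8587x - 51.1413


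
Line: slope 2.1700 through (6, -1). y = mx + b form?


y + 1 = 2.1700(x - 6)
y = 2.1700x - 1 - 2.1700*6
y = 2.1700x - 14.0200

y = 2.1700x - 14.0200


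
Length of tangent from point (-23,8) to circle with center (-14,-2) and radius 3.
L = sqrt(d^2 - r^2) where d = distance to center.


d = sqrt((-23+ 14)^2 + (8+ 2)^2) = sqrt(81+100) = 13.4536
L = sqrt(181.0000 - 9) = sqrt(172.0000) = 13.1149

13.1149


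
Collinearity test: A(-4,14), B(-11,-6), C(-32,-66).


-4*(-6+ 66) - 11*(-66-14) - 32*(14+ 6)
= -240 + 880 - 640 = 0

Yes, collinear (determinant = 0)


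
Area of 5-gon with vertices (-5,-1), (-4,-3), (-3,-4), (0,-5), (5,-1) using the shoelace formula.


sum(xi*y_{i+1}) = -5*(-3) - 4*(-4) - 3*(-5) + 0*(-1) + 5*(-1) = 41
sum(yi*x_{i+1}) = -1*(-4) - 3*(-3) - 4*0 - 5*5 - 1*(-5) = -7
Area = |41 + 7|/2 = 48/2 = 24.0000

24.0000 sq units


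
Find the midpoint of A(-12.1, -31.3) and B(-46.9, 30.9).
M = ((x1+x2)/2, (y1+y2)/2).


Mx = (-12.1 - 46.9)/2 = -59.0/2 = -29.5000
My = (-31.3 + 30.9)/2 = -0.4/2 = -0.2000

(-29.5000, -0.2000)


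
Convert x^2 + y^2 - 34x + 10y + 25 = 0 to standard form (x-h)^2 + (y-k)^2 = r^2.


h = -D/2 = 34/2 = 17
k = -E/2 = -10/2 = -5
r^2 = h^2 + k^2 - F = 289 + 25 - 25 = 289
r = 17

Center (17, -5), radius = 17


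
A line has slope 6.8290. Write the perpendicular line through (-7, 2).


Perpendicular slope = -1/m1 = -1/6.8290 = -0.1464
b2 = y0 - m2*x0 = 2 - 7/6.8290 = 2 - 1.0250 = 0.9750

y = -0.1464x + 0.9750


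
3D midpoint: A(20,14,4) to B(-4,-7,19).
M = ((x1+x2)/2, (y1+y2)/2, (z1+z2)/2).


Mx = (20- 4)/2 = 8.0000
My = (14- 7)/2 = 3.5000
Mz = (4+19)/2 = 11.5000

M = (8.0000, 3.5000, 11.5000)


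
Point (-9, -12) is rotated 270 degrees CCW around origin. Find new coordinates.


cos(270) = 0, sin(270) = -1
x' = -9*0 + 12*(-1) = -12
y' = -9*(-1) - 12*0 = 9

(-12, 9)


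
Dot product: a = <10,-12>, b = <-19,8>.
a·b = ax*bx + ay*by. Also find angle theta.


a·b = 10*(-19) - 12*8 = -190 - 96 = -286
|a| = sqrt(100+144) = 15.6205
|b| = sqrt(361+64) = 20.6155
cos(theta) = -286/(sqrt(244)*sqrt(425)) = -286/sqrt(103700) = -0.888130
theta = arccos(-286/sqrt(103700)) = 152.6392 degrees

a·b = -286, theta = 152.6392 deg


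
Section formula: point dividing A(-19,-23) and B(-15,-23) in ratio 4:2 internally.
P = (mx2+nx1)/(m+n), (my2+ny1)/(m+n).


Px = (4*(-15) + 2*(-19))/6 = -98/6 = -16.3333
Py = (4*(-23) + 2*(-23))/6 = -138/6 = -23.0000

P = (-16.3333, -23.0000)


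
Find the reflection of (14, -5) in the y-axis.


Reflection rule for y-axis: (-x, y)
(14, -5) -> (-14, -5)

(-14, -5)


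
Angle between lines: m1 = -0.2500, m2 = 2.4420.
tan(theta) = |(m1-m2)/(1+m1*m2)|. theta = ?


m1-m2 = -2.692
1+m1*m2 = 0.3895
tan(theta) = |-2.692/0.3895| = 6.911425
theta = arctan(|-2.692/0.3895|) = 81.7671 degrees (acute angle)

81.7671 degrees


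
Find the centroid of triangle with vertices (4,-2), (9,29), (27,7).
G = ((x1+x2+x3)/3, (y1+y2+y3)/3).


Gx = (4+9+27)/3 = 40/3 = 13.3333
Gy = (-2+29+7)/3 = 34/3 = 11.3333

G = (13.3333, 11.3333)


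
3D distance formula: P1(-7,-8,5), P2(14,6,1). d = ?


dx=21, dy=14, dz=-4
d = sqrt(441+196+16) = sqrt(653) = 25.5539

25.5539


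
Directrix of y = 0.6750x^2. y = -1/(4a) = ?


a = 0.6750
1/(4a) = 0.3704
directrix: y = -0.3704 = -0.3704

y = -0.3704


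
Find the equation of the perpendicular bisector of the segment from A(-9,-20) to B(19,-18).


Midpoint = (5, -19)
Slope of AB = dy/dx = 2/28 = 0.0714
Perp slope = -dx/dy = -28/2 = -14.0000
b = My - (perp slope)*Mx = -19 + (28*5)/2 = -19 + 70.0000 = 51.0000

y = -14.0000x + 51.0000


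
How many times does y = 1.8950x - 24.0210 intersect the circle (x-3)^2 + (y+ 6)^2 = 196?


Substitute y = 1.8950x - 24.0210: (x-3)^2 + (1.8950x- 24.0210+ 6)^2 = 196
Expand to Ax^2 + Bx + C = 0, where b-k = -18.021
A = 1+m^2 = 4.591025
B = 2(m(b-k) - h) = 2(1.8950*(-18.021) - 3) = -74.29959
C = h^2 + (b-k)^2 - r^2 = 9 + 324.756441 - 196 = 137.756441
disc = B^2-4AC = 5520.4291 - 2529.7731 = 2990.6560
disc > 0

2 intersection points


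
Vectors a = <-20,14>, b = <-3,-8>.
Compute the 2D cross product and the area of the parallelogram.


cross = -20*(-8) - 14*(-3) = 160 + 42 = 202
Parallelogram area = |202| = 202

cross = 202, parallelogram area = 202


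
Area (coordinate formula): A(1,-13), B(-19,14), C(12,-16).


1*(14+ 16) = 30
-19*(-16+ 13) = 57
12*(-13-14) = -324
sum = -237
Area = |-237|/2 = 118.5000

118.5000 sq units


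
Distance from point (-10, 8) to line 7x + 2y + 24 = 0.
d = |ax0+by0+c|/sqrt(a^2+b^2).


|7*(-10) + 2*8 + 24| = |-30| = 30
sqrt(49 + 4) = sqrt(53) = 7.2801
d = 30/sqrt(53) = 4.1208

4.1208


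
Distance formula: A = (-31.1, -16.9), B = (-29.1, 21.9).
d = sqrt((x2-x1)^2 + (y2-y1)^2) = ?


dx = -29.1 + 31.1 = 2.0
dy = 21.9 + 16.9 = 38.8
d = sqrt(4.0 + 1505.44) = sqrt(1509.44) = 38.8515

38.8515


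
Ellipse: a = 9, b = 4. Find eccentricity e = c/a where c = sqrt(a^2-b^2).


c = sqrt(81-16) = sqrt(65) = 8.0623
e = c/a = sqrt(65)/9 = 0.8958

e = 0.8958


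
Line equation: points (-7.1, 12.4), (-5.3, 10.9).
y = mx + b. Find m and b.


m = (-1.5)/(1.8) = -0.8333
b = y1 - m*x1 = 12.4 - (-1.5*(-7.1))/(1.8) = 12.4 - 5.9167 = 6.4833

y = -0.8333x + 6.4833


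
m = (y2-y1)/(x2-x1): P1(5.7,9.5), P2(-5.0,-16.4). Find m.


dy = -16.4 - 9.5 = -25.9
dx = -5.0 - 5.7 = -10.7
m = -25.9/(-10.7) = 2.4206

m = 2.4206


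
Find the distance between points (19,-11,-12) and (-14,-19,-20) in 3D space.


dx=-33, dy=-8, dz=-8
d = sqrt(1089+64+64) = sqrt(1217) = 34.8855

34.8855
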